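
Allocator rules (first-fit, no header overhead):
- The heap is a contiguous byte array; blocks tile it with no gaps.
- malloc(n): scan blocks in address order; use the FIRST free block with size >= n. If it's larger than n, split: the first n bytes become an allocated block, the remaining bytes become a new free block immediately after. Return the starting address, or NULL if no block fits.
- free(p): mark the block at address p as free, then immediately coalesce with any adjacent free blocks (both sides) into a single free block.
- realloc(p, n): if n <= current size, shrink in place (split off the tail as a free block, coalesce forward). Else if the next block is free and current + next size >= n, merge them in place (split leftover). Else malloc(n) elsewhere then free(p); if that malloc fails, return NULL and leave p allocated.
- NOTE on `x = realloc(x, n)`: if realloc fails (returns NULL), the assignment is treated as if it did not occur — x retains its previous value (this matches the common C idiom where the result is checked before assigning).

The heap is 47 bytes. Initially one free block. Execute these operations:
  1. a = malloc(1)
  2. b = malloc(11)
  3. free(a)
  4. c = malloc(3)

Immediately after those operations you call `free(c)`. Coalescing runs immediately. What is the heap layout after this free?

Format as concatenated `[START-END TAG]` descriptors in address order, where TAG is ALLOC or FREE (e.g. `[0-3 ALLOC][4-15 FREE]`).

Answer: [0-0 FREE][1-11 ALLOC][12-46 FREE]

Derivation:
Op 1: a = malloc(1) -> a = 0; heap: [0-0 ALLOC][1-46 FREE]
Op 2: b = malloc(11) -> b = 1; heap: [0-0 ALLOC][1-11 ALLOC][12-46 FREE]
Op 3: free(a) -> (freed a); heap: [0-0 FREE][1-11 ALLOC][12-46 FREE]
Op 4: c = malloc(3) -> c = 12; heap: [0-0 FREE][1-11 ALLOC][12-14 ALLOC][15-46 FREE]
free(c): c = 12 -> block [12-14 ALLOC]; mark free, coalesce with adjacent free neighbors -> [0-0 FREE][1-11 ALLOC][12-46 FREE]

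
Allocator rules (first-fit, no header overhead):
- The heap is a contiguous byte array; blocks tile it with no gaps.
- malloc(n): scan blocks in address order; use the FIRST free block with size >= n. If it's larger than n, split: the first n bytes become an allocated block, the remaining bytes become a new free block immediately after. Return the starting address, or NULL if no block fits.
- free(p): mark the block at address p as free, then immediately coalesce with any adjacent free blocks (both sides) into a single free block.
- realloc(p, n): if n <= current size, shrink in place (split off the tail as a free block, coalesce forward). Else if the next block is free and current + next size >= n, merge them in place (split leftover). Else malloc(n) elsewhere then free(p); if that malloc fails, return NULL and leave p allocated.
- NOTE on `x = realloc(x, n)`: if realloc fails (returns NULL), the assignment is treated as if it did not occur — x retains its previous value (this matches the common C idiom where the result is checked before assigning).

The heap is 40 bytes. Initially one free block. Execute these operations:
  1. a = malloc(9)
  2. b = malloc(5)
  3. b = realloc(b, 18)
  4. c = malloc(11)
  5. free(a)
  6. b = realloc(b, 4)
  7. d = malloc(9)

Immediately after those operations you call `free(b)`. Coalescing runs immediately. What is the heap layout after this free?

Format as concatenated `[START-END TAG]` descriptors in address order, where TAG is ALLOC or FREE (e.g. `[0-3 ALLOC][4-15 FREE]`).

Answer: [0-8 ALLOC][9-26 FREE][27-37 ALLOC][38-39 FREE]

Derivation:
Op 1: a = malloc(9) -> a = 0; heap: [0-8 ALLOC][9-39 FREE]
Op 2: b = malloc(5) -> b = 9; heap: [0-8 ALLOC][9-13 ALLOC][14-39 FREE]
Op 3: b = realloc(b, 18) -> b = 9; heap: [0-8 ALLOC][9-26 ALLOC][27-39 FREE]
Op 4: c = malloc(11) -> c = 27; heap: [0-8 ALLOC][9-26 ALLOC][27-37 ALLOC][38-39 FREE]
Op 5: free(a) -> (freed a); heap: [0-8 FREE][9-26 ALLOC][27-37 ALLOC][38-39 FREE]
Op 6: b = realloc(b, 4) -> b = 9; heap: [0-8 FREE][9-12 ALLOC][13-26 FREE][27-37 ALLOC][38-39 FREE]
Op 7: d = malloc(9) -> d = 0; heap: [0-8 ALLOC][9-12 ALLOC][13-26 FREE][27-37 ALLOC][38-39 FREE]
free(b): b = 9 -> block [9-12 ALLOC]; mark free, coalesce with adjacent free neighbors -> [0-8 ALLOC][9-26 FREE][27-37 ALLOC][38-39 FREE]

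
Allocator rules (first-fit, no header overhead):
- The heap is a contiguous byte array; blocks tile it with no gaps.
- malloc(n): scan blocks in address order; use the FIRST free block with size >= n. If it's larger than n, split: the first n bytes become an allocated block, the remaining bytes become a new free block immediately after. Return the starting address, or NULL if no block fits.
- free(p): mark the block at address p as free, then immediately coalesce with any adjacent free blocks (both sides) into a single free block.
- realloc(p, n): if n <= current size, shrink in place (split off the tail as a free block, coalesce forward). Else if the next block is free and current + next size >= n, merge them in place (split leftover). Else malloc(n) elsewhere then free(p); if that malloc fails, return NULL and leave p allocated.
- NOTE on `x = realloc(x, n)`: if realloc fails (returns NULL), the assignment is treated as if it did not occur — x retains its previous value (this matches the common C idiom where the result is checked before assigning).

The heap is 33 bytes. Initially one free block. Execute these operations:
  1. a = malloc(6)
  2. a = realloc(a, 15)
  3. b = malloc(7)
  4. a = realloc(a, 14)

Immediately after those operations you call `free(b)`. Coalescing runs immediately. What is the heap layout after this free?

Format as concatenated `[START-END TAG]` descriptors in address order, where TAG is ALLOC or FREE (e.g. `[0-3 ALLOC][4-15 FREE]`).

Op 1: a = malloc(6) -> a = 0; heap: [0-5 ALLOC][6-32 FREE]
Op 2: a = realloc(a, 15) -> a = 0; heap: [0-14 ALLOC][15-32 FREE]
Op 3: b = malloc(7) -> b = 15; heap: [0-14 ALLOC][15-21 ALLOC][22-32 FREE]
Op 4: a = realloc(a, 14) -> a = 0; heap: [0-13 ALLOC][14-14 FREE][15-21 ALLOC][22-32 FREE]
free(b): b = 15 -> block [15-21 ALLOC]; mark free, coalesce with adjacent free neighbors -> [0-13 ALLOC][14-32 FREE]

Answer: [0-13 ALLOC][14-32 FREE]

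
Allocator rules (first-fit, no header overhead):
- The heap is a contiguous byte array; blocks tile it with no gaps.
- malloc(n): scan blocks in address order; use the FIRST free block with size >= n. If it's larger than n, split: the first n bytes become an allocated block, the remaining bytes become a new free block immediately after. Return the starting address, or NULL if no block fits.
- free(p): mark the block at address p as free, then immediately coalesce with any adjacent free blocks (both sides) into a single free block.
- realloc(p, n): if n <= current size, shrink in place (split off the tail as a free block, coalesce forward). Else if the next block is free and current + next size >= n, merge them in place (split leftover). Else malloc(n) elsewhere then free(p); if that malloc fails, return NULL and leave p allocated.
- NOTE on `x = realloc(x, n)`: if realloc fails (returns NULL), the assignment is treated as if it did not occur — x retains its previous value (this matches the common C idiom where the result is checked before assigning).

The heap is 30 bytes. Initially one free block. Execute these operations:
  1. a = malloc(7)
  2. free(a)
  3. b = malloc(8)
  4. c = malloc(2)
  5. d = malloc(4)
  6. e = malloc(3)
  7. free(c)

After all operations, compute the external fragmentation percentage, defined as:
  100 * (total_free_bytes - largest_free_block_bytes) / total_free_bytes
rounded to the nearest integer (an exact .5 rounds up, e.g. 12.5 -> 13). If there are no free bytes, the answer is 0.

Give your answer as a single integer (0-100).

Answer: 13

Derivation:
Op 1: a = malloc(7) -> a = 0; heap: [0-6 ALLOC][7-29 FREE]
Op 2: free(a) -> (freed a); heap: [0-29 FREE]
Op 3: b = malloc(8) -> b = 0; heap: [0-7 ALLOC][8-29 FREE]
Op 4: c = malloc(2) -> c = 8; heap: [0-7 ALLOC][8-9 ALLOC][10-29 FREE]
Op 5: d = malloc(4) -> d = 10; heap: [0-7 ALLOC][8-9 ALLOC][10-13 ALLOC][14-29 FREE]
Op 6: e = malloc(3) -> e = 14; heap: [0-7 ALLOC][8-9 ALLOC][10-13 ALLOC][14-16 ALLOC][17-29 FREE]
Op 7: free(c) -> (freed c); heap: [0-7 ALLOC][8-9 FREE][10-13 ALLOC][14-16 ALLOC][17-29 FREE]
Free blocks: [2 13] total_free=15 largest=13 -> 100*(15-13)/15 = 200/15 ≈ 13.333 -> rounds to 13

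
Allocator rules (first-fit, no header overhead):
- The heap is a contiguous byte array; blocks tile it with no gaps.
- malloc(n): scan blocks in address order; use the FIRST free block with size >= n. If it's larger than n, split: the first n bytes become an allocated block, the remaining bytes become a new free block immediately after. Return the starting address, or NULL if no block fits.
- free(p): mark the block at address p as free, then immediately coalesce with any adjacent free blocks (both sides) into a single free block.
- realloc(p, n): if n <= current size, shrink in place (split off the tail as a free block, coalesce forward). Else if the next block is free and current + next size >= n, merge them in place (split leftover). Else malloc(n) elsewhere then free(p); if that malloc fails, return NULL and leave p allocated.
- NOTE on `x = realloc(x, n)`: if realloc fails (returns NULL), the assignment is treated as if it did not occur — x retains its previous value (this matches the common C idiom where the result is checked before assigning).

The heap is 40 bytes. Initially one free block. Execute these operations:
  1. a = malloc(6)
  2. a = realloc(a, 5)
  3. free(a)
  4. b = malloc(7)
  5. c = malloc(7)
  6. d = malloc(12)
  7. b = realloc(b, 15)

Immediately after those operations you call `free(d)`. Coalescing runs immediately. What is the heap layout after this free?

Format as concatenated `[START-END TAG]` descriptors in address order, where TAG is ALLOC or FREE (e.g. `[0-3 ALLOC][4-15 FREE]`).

Answer: [0-6 ALLOC][7-13 ALLOC][14-39 FREE]

Derivation:
Op 1: a = malloc(6) -> a = 0; heap: [0-5 ALLOC][6-39 FREE]
Op 2: a = realloc(a, 5) -> a = 0; heap: [0-4 ALLOC][5-39 FREE]
Op 3: free(a) -> (freed a); heap: [0-39 FREE]
Op 4: b = malloc(7) -> b = 0; heap: [0-6 ALLOC][7-39 FREE]
Op 5: c = malloc(7) -> c = 7; heap: [0-6 ALLOC][7-13 ALLOC][14-39 FREE]
Op 6: d = malloc(12) -> d = 14; heap: [0-6 ALLOC][7-13 ALLOC][14-25 ALLOC][26-39 FREE]
Op 7: b = realloc(b, 15) -> NULL (b unchanged); heap: [0-6 ALLOC][7-13 ALLOC][14-25 ALLOC][26-39 FREE]
free(d): d = 14 -> block [14-25 ALLOC]; mark free, coalesce with adjacent free neighbors -> [0-6 ALLOC][7-13 ALLOC][14-39 FREE]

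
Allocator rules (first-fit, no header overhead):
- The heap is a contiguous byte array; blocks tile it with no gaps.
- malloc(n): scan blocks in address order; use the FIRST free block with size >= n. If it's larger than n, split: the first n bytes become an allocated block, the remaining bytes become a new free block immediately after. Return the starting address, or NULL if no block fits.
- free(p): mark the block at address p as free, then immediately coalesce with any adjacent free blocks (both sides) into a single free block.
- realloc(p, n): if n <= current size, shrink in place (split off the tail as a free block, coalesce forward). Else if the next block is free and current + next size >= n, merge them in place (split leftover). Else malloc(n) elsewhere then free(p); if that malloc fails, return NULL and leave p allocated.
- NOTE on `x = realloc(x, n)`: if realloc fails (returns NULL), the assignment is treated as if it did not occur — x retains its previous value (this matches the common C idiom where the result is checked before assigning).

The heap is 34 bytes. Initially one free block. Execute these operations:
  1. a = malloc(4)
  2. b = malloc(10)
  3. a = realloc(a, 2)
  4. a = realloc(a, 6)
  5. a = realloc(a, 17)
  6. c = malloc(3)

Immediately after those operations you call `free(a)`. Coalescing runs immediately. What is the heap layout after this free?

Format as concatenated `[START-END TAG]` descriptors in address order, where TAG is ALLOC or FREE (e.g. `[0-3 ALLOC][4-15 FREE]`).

Answer: [0-2 ALLOC][3-3 FREE][4-13 ALLOC][14-33 FREE]

Derivation:
Op 1: a = malloc(4) -> a = 0; heap: [0-3 ALLOC][4-33 FREE]
Op 2: b = malloc(10) -> b = 4; heap: [0-3 ALLOC][4-13 ALLOC][14-33 FREE]
Op 3: a = realloc(a, 2) -> a = 0; heap: [0-1 ALLOC][2-3 FREE][4-13 ALLOC][14-33 FREE]
Op 4: a = realloc(a, 6) -> a = 14; heap: [0-3 FREE][4-13 ALLOC][14-19 ALLOC][20-33 FREE]
Op 5: a = realloc(a, 17) -> a = 14; heap: [0-3 FREE][4-13 ALLOC][14-30 ALLOC][31-33 FREE]
Op 6: c = malloc(3) -> c = 0; heap: [0-2 ALLOC][3-3 FREE][4-13 ALLOC][14-30 ALLOC][31-33 FREE]
free(a): a = 14 -> block [14-30 ALLOC]; mark free, coalesce with adjacent free neighbors -> [0-2 ALLOC][3-3 FREE][4-13 ALLOC][14-33 FREE]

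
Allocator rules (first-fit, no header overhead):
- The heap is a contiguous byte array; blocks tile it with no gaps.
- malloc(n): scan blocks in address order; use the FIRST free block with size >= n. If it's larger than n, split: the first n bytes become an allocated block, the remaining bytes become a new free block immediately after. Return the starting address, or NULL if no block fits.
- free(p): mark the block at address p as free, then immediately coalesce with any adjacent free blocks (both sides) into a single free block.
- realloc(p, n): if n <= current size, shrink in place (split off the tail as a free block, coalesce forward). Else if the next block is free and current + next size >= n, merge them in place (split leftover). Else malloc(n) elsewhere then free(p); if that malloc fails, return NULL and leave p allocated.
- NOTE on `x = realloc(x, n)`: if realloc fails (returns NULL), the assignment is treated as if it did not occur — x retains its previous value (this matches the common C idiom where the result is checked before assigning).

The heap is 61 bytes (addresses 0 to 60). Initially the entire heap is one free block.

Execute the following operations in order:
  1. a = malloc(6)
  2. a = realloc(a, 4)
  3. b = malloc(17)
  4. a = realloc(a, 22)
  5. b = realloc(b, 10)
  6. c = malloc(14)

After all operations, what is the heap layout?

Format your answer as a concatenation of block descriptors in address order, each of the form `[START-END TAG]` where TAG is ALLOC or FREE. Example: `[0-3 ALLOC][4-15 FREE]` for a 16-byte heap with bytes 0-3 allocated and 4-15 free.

Answer: [0-3 FREE][4-13 ALLOC][14-20 FREE][21-42 ALLOC][43-56 ALLOC][57-60 FREE]

Derivation:
Op 1: a = malloc(6) -> a = 0; heap: [0-5 ALLOC][6-60 FREE]
Op 2: a = realloc(a, 4) -> a = 0; heap: [0-3 ALLOC][4-60 FREE]
Op 3: b = malloc(17) -> b = 4; heap: [0-3 ALLOC][4-20 ALLOC][21-60 FREE]
Op 4: a = realloc(a, 22) -> a = 21; heap: [0-3 FREE][4-20 ALLOC][21-42 ALLOC][43-60 FREE]
Op 5: b = realloc(b, 10) -> b = 4; heap: [0-3 FREE][4-13 ALLOC][14-20 FREE][21-42 ALLOC][43-60 FREE]
Op 6: c = malloc(14) -> c = 43; heap: [0-3 FREE][4-13 ALLOC][14-20 FREE][21-42 ALLOC][43-56 ALLOC][57-60 FREE]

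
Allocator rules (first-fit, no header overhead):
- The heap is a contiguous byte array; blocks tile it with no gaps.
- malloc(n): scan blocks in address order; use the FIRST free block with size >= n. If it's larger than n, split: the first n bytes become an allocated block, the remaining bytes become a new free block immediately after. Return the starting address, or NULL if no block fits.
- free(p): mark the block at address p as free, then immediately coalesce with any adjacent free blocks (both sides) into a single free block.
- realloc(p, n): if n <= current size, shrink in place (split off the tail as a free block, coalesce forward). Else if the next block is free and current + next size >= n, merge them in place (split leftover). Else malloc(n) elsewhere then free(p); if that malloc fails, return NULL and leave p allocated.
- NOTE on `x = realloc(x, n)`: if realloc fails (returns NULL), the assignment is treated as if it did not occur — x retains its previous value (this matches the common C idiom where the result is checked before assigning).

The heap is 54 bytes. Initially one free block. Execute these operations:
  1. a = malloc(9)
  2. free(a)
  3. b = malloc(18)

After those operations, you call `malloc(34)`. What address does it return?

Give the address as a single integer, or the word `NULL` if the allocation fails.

Answer: 18

Derivation:
Op 1: a = malloc(9) -> a = 0; heap: [0-8 ALLOC][9-53 FREE]
Op 2: free(a) -> (freed a); heap: [0-53 FREE]
Op 3: b = malloc(18) -> b = 0; heap: [0-17 ALLOC][18-53 FREE]
malloc(34): first-fit scan over [0-17 ALLOC][18-53 FREE] -> 18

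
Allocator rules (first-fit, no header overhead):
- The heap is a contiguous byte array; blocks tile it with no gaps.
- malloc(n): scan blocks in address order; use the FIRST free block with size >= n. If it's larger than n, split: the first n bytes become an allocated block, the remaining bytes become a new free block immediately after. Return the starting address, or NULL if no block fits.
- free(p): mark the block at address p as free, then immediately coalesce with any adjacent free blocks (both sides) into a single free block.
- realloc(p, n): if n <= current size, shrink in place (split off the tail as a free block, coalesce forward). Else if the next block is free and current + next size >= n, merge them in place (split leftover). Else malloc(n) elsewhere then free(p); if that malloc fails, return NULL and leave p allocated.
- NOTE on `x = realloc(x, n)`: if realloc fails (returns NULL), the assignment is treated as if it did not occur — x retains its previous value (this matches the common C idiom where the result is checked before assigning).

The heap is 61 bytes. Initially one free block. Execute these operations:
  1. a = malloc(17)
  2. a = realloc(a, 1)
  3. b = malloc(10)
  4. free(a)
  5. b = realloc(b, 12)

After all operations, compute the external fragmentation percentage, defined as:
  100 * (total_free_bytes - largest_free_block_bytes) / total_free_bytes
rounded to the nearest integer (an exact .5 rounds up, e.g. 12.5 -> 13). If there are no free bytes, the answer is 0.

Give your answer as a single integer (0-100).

Answer: 2

Derivation:
Op 1: a = malloc(17) -> a = 0; heap: [0-16 ALLOC][17-60 FREE]
Op 2: a = realloc(a, 1) -> a = 0; heap: [0-0 ALLOC][1-60 FREE]
Op 3: b = malloc(10) -> b = 1; heap: [0-0 ALLOC][1-10 ALLOC][11-60 FREE]
Op 4: free(a) -> (freed a); heap: [0-0 FREE][1-10 ALLOC][11-60 FREE]
Op 5: b = realloc(b, 12) -> b = 1; heap: [0-0 FREE][1-12 ALLOC][13-60 FREE]
Free blocks: [1 48] total_free=49 largest=48 -> 100*(49-48)/49 = 100/49 ≈ 2.041 -> rounds to 2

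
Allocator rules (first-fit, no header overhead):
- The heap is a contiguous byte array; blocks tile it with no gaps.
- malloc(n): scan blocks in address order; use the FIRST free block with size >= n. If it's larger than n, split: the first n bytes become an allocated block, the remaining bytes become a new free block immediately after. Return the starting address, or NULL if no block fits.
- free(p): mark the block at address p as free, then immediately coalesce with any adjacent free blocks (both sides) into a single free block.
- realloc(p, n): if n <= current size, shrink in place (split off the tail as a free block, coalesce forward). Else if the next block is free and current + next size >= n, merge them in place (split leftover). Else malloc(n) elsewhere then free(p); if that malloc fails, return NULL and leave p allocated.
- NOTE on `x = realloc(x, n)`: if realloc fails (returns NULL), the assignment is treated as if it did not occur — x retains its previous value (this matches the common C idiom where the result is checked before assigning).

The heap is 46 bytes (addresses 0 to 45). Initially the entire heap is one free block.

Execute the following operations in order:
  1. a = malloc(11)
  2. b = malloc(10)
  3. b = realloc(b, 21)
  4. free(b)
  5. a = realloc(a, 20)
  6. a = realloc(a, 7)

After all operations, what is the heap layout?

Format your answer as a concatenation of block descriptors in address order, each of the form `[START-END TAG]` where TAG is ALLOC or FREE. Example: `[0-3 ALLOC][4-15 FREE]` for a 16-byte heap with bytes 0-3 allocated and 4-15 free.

Op 1: a = malloc(11) -> a = 0; heap: [0-10 ALLOC][11-45 FREE]
Op 2: b = malloc(10) -> b = 11; heap: [0-10 ALLOC][11-20 ALLOC][21-45 FREE]
Op 3: b = realloc(b, 21) -> b = 11; heap: [0-10 ALLOC][11-31 ALLOC][32-45 FREE]
Op 4: free(b) -> (freed b); heap: [0-10 ALLOC][11-45 FREE]
Op 5: a = realloc(a, 20) -> a = 0; heap: [0-19 ALLOC][20-45 FREE]
Op 6: a = realloc(a, 7) -> a = 0; heap: [0-6 ALLOC][7-45 FREE]

Answer: [0-6 ALLOC][7-45 FREE]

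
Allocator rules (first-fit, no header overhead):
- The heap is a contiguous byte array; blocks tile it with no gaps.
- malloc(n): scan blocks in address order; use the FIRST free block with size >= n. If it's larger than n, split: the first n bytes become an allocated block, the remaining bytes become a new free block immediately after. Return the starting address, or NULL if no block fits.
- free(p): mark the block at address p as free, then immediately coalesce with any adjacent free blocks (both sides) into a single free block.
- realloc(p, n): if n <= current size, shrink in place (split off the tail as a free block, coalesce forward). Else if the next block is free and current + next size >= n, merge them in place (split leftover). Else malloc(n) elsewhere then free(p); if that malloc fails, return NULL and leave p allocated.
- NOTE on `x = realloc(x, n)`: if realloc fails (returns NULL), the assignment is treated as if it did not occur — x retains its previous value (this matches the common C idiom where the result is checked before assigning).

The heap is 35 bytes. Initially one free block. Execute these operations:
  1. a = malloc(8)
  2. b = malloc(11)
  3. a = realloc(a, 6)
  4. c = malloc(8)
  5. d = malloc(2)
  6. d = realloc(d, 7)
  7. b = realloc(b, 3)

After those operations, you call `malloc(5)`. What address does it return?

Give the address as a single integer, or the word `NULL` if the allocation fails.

Op 1: a = malloc(8) -> a = 0; heap: [0-7 ALLOC][8-34 FREE]
Op 2: b = malloc(11) -> b = 8; heap: [0-7 ALLOC][8-18 ALLOC][19-34 FREE]
Op 3: a = realloc(a, 6) -> a = 0; heap: [0-5 ALLOC][6-7 FREE][8-18 ALLOC][19-34 FREE]
Op 4: c = malloc(8) -> c = 19; heap: [0-5 ALLOC][6-7 FREE][8-18 ALLOC][19-26 ALLOC][27-34 FREE]
Op 5: d = malloc(2) -> d = 6; heap: [0-5 ALLOC][6-7 ALLOC][8-18 ALLOC][19-26 ALLOC][27-34 FREE]
Op 6: d = realloc(d, 7) -> d = 27; heap: [0-5 ALLOC][6-7 FREE][8-18 ALLOC][19-26 ALLOC][27-33 ALLOC][34-34 FREE]
Op 7: b = realloc(b, 3) -> b = 8; heap: [0-5 ALLOC][6-7 FREE][8-10 ALLOC][11-18 FREE][19-26 ALLOC][27-33 ALLOC][34-34 FREE]
malloc(5): first-fit scan over [0-5 ALLOC][6-7 FREE][8-10 ALLOC][11-18 FREE][19-26 ALLOC][27-33 ALLOC][34-34 FREE] -> 11

Answer: 11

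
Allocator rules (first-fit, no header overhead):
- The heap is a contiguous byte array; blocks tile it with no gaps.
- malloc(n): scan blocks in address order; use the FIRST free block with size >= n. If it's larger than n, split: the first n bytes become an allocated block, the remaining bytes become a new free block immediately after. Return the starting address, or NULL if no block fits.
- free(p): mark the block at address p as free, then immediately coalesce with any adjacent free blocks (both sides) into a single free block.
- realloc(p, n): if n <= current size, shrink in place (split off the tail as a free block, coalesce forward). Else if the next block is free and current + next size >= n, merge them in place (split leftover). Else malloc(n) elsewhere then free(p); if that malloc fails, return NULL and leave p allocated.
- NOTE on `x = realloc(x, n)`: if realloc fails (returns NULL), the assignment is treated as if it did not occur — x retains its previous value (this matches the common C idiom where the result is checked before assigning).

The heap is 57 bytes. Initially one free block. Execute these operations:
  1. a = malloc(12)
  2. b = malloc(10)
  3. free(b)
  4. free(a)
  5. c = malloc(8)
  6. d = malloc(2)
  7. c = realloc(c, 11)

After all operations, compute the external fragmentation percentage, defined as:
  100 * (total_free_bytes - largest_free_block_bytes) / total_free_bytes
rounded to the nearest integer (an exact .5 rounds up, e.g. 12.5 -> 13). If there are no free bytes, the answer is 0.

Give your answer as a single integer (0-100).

Op 1: a = malloc(12) -> a = 0; heap: [0-11 ALLOC][12-56 FREE]
Op 2: b = malloc(10) -> b = 12; heap: [0-11 ALLOC][12-21 ALLOC][22-56 FREE]
Op 3: free(b) -> (freed b); heap: [0-11 ALLOC][12-56 FREE]
Op 4: free(a) -> (freed a); heap: [0-56 FREE]
Op 5: c = malloc(8) -> c = 0; heap: [0-7 ALLOC][8-56 FREE]
Op 6: d = malloc(2) -> d = 8; heap: [0-7 ALLOC][8-9 ALLOC][10-56 FREE]
Op 7: c = realloc(c, 11) -> c = 10; heap: [0-7 FREE][8-9 ALLOC][10-20 ALLOC][21-56 FREE]
Free blocks: [8 36] total_free=44 largest=36 -> 100*(44-36)/44 = 800/44 ≈ 18.182 -> rounds to 18

Answer: 18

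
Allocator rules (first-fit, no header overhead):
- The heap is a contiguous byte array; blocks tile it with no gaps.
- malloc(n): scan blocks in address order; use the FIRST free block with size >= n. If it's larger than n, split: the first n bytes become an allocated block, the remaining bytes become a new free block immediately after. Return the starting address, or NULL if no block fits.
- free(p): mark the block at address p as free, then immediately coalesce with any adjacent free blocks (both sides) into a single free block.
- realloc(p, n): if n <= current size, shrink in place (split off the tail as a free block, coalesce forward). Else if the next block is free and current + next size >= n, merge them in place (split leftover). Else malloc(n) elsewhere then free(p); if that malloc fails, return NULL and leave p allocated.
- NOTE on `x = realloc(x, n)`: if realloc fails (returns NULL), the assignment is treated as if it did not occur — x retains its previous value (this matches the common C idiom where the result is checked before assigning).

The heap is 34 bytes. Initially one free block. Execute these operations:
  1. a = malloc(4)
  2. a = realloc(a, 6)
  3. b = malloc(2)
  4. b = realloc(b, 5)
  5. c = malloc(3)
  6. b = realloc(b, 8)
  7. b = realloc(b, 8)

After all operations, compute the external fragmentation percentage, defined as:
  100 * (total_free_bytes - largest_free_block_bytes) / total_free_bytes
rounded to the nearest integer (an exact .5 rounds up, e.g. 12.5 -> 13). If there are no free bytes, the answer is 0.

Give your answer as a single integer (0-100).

Answer: 29

Derivation:
Op 1: a = malloc(4) -> a = 0; heap: [0-3 ALLOC][4-33 FREE]
Op 2: a = realloc(a, 6) -> a = 0; heap: [0-5 ALLOC][6-33 FREE]
Op 3: b = malloc(2) -> b = 6; heap: [0-5 ALLOC][6-7 ALLOC][8-33 FREE]
Op 4: b = realloc(b, 5) -> b = 6; heap: [0-5 ALLOC][6-10 ALLOC][11-33 FREE]
Op 5: c = malloc(3) -> c = 11; heap: [0-5 ALLOC][6-10 ALLOC][11-13 ALLOC][14-33 FREE]
Op 6: b = realloc(b, 8) -> b = 14; heap: [0-5 ALLOC][6-10 FREE][11-13 ALLOC][14-21 ALLOC][22-33 FREE]
Op 7: b = realloc(b, 8) -> b = 14; heap: [0-5 ALLOC][6-10 FREE][11-13 ALLOC][14-21 ALLOC][22-33 FREE]
Free blocks: [5 12] total_free=17 largest=12 -> 100*(17-12)/17 = 500/17 ≈ 29.412 -> rounds to 29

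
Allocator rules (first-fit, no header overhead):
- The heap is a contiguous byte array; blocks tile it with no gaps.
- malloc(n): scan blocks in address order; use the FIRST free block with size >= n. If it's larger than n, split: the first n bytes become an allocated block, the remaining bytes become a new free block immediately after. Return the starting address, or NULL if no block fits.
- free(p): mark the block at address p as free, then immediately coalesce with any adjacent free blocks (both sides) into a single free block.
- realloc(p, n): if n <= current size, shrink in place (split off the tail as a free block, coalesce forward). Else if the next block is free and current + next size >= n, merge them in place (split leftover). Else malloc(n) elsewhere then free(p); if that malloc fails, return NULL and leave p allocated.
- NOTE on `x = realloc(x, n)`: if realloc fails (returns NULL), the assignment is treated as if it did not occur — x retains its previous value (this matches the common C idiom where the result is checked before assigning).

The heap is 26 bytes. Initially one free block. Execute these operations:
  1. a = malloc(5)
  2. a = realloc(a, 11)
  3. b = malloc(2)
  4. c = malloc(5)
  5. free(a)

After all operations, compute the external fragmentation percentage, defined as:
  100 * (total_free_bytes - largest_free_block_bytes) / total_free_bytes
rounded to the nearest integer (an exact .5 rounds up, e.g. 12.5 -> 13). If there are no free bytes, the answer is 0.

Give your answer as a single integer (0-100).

Answer: 42

Derivation:
Op 1: a = malloc(5) -> a = 0; heap: [0-4 ALLOC][5-25 FREE]
Op 2: a = realloc(a, 11) -> a = 0; heap: [0-10 ALLOC][11-25 FREE]
Op 3: b = malloc(2) -> b = 11; heap: [0-10 ALLOC][11-12 ALLOC][13-25 FREE]
Op 4: c = malloc(5) -> c = 13; heap: [0-10 ALLOC][11-12 ALLOC][13-17 ALLOC][18-25 FREE]
Op 5: free(a) -> (freed a); heap: [0-10 FREE][11-12 ALLOC][13-17 ALLOC][18-25 FREE]
Free blocks: [11 8] total_free=19 largest=11 -> 100*(19-11)/19 = 800/19 ≈ 42.105 -> rounds to 42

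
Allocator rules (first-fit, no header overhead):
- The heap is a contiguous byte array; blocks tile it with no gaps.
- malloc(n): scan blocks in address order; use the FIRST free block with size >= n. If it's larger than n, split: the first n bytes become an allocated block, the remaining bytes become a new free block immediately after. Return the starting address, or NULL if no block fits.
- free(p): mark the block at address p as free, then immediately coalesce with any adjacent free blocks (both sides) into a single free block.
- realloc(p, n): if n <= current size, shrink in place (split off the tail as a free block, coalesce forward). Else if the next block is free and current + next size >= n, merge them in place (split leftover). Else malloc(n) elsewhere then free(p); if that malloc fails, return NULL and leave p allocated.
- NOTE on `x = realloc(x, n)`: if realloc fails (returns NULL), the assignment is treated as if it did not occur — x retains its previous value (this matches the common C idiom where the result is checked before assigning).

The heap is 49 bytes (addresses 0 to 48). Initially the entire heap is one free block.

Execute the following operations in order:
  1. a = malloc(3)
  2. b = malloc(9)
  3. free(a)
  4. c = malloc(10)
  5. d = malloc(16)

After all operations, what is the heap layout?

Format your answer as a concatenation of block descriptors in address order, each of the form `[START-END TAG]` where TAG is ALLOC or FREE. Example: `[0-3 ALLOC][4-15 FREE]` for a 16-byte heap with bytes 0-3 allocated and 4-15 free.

Op 1: a = malloc(3) -> a = 0; heap: [0-2 ALLOC][3-48 FREE]
Op 2: b = malloc(9) -> b = 3; heap: [0-2 ALLOC][3-11 ALLOC][12-48 FREE]
Op 3: free(a) -> (freed a); heap: [0-2 FREE][3-11 ALLOC][12-48 FREE]
Op 4: c = malloc(10) -> c = 12; heap: [0-2 FREE][3-11 ALLOC][12-21 ALLOC][22-48 FREE]
Op 5: d = malloc(16) -> d = 22; heap: [0-2 FREE][3-11 ALLOC][12-21 ALLOC][22-37 ALLOC][38-48 FREE]

Answer: [0-2 FREE][3-11 ALLOC][12-21 ALLOC][22-37 ALLOC][38-48 FREE]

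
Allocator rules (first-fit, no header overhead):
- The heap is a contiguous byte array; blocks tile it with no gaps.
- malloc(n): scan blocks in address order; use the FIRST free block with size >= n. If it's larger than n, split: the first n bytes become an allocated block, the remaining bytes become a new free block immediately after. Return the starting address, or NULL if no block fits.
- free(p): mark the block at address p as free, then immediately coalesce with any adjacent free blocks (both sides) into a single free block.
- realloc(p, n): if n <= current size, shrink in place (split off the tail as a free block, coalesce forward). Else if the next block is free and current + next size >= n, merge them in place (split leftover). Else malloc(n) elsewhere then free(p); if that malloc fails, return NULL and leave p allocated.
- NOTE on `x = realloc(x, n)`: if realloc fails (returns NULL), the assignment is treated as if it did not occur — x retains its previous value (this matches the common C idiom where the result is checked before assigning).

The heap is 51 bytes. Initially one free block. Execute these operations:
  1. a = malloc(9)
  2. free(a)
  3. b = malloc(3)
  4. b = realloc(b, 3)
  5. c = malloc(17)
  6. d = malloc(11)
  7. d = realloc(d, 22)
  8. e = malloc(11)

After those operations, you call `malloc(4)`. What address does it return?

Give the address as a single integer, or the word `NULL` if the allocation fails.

Op 1: a = malloc(9) -> a = 0; heap: [0-8 ALLOC][9-50 FREE]
Op 2: free(a) -> (freed a); heap: [0-50 FREE]
Op 3: b = malloc(3) -> b = 0; heap: [0-2 ALLOC][3-50 FREE]
Op 4: b = realloc(b, 3) -> b = 0; heap: [0-2 ALLOC][3-50 FREE]
Op 5: c = malloc(17) -> c = 3; heap: [0-2 ALLOC][3-19 ALLOC][20-50 FREE]
Op 6: d = malloc(11) -> d = 20; heap: [0-2 ALLOC][3-19 ALLOC][20-30 ALLOC][31-50 FREE]
Op 7: d = realloc(d, 22) -> d = 20; heap: [0-2 ALLOC][3-19 ALLOC][20-41 ALLOC][42-50 FREE]
Op 8: e = malloc(11) -> e = NULL; heap: [0-2 ALLOC][3-19 ALLOC][20-41 ALLOC][42-50 FREE]
malloc(4): first-fit scan over [0-2 ALLOC][3-19 ALLOC][20-41 ALLOC][42-50 FREE] -> 42

Answer: 42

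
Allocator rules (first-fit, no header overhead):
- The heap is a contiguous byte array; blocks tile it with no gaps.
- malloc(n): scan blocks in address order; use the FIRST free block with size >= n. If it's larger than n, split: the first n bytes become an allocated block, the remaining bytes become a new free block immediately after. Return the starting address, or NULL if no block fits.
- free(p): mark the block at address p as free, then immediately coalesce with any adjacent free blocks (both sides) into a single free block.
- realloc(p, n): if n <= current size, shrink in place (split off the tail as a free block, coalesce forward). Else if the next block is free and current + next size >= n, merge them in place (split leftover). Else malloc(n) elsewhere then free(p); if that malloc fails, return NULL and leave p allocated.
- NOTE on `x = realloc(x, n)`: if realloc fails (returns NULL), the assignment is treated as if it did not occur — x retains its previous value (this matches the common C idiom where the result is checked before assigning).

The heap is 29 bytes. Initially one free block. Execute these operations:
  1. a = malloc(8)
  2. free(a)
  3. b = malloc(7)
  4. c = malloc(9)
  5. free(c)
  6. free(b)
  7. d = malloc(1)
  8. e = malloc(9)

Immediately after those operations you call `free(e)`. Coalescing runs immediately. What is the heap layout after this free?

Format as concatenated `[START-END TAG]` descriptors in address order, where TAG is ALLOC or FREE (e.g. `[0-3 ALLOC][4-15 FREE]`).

Answer: [0-0 ALLOC][1-28 FREE]

Derivation:
Op 1: a = malloc(8) -> a = 0; heap: [0-7 ALLOC][8-28 FREE]
Op 2: free(a) -> (freed a); heap: [0-28 FREE]
Op 3: b = malloc(7) -> b = 0; heap: [0-6 ALLOC][7-28 FREE]
Op 4: c = malloc(9) -> c = 7; heap: [0-6 ALLOC][7-15 ALLOC][16-28 FREE]
Op 5: free(c) -> (freed c); heap: [0-6 ALLOC][7-28 FREE]
Op 6: free(b) -> (freed b); heap: [0-28 FREE]
Op 7: d = malloc(1) -> d = 0; heap: [0-0 ALLOC][1-28 FREE]
Op 8: e = malloc(9) -> e = 1; heap: [0-0 ALLOC][1-9 ALLOC][10-28 FREE]
free(e): e = 1 -> block [1-9 ALLOC]; mark free, coalesce with adjacent free neighbors -> [0-0 ALLOC][1-28 FREE]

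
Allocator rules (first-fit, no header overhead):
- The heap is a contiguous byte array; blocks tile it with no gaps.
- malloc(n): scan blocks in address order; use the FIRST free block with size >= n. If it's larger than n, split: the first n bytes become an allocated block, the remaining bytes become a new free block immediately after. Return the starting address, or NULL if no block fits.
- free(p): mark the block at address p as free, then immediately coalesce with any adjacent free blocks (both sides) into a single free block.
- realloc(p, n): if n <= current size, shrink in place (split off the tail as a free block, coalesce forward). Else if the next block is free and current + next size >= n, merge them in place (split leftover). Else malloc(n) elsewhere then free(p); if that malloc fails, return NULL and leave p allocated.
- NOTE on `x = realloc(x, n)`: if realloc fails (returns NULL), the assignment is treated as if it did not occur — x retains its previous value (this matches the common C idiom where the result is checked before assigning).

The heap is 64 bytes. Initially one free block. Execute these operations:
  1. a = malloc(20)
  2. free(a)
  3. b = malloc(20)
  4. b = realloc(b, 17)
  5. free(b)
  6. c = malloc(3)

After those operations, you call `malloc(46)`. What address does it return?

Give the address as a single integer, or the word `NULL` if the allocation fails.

Answer: 3

Derivation:
Op 1: a = malloc(20) -> a = 0; heap: [0-19 ALLOC][20-63 FREE]
Op 2: free(a) -> (freed a); heap: [0-63 FREE]
Op 3: b = malloc(20) -> b = 0; heap: [0-19 ALLOC][20-63 FREE]
Op 4: b = realloc(b, 17) -> b = 0; heap: [0-16 ALLOC][17-63 FREE]
Op 5: free(b) -> (freed b); heap: [0-63 FREE]
Op 6: c = malloc(3) -> c = 0; heap: [0-2 ALLOC][3-63 FREE]
malloc(46): first-fit scan over [0-2 ALLOC][3-63 FREE] -> 3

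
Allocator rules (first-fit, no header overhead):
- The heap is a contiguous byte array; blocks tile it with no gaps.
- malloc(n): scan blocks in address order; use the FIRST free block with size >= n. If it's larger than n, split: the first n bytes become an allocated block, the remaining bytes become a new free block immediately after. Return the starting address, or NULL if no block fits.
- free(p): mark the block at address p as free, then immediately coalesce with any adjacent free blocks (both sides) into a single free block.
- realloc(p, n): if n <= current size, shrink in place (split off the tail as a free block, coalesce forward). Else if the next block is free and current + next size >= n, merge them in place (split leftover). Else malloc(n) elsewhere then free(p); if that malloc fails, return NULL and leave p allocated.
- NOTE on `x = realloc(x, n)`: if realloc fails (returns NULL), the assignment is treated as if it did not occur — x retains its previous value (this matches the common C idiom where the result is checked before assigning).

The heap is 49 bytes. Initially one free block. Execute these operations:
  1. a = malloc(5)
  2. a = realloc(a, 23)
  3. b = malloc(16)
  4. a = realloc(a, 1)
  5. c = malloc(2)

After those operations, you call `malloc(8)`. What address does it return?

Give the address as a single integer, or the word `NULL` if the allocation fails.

Op 1: a = malloc(5) -> a = 0; heap: [0-4 ALLOC][5-48 FREE]
Op 2: a = realloc(a, 23) -> a = 0; heap: [0-22 ALLOC][23-48 FREE]
Op 3: b = malloc(16) -> b = 23; heap: [0-22 ALLOC][23-38 ALLOC][39-48 FREE]
Op 4: a = realloc(a, 1) -> a = 0; heap: [0-0 ALLOC][1-22 FREE][23-38 ALLOC][39-48 FREE]
Op 5: c = malloc(2) -> c = 1; heap: [0-0 ALLOC][1-2 ALLOC][3-22 FREE][23-38 ALLOC][39-48 FREE]
malloc(8): first-fit scan over [0-0 ALLOC][1-2 ALLOC][3-22 FREE][23-38 ALLOC][39-48 FREE] -> 3

Answer: 3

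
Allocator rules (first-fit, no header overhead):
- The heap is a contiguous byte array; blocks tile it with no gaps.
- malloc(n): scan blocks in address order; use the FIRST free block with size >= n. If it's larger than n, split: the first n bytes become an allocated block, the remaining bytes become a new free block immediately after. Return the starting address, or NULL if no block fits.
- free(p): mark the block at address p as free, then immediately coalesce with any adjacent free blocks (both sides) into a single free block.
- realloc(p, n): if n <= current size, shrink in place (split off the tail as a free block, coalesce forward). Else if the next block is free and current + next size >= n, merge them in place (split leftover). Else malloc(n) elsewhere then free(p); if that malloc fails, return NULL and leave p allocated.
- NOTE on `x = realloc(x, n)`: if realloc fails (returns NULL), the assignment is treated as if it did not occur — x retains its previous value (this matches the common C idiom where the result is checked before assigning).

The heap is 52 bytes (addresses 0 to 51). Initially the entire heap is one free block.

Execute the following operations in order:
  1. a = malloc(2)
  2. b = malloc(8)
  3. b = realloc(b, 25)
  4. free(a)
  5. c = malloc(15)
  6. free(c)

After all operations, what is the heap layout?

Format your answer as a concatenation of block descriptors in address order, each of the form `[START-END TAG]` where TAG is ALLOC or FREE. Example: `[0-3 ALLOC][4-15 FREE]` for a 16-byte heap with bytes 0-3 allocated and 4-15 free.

Answer: [0-1 FREE][2-26 ALLOC][27-51 FREE]

Derivation:
Op 1: a = malloc(2) -> a = 0; heap: [0-1 ALLOC][2-51 FREE]
Op 2: b = malloc(8) -> b = 2; heap: [0-1 ALLOC][2-9 ALLOC][10-51 FREE]
Op 3: b = realloc(b, 25) -> b = 2; heap: [0-1 ALLOC][2-26 ALLOC][27-51 FREE]
Op 4: free(a) -> (freed a); heap: [0-1 FREE][2-26 ALLOC][27-51 FREE]
Op 5: c = malloc(15) -> c = 27; heap: [0-1 FREE][2-26 ALLOC][27-41 ALLOC][42-51 FREE]
Op 6: free(c) -> (freed c); heap: [0-1 FREE][2-26 ALLOC][27-51 FREE]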